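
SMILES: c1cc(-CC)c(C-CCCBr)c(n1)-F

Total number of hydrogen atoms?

Hydrogens are implicit in SMILES; fill each atom to its normal valence:
  5 × C: 2 H each → 10
  3 × C (aromatic): no H
  2 × C (aromatic): 1 H each → 2
  1 × Br: no H
  1 × C: 3 H
  1 × F: no H
  1 × N (aromatic): no H
  Total hydrogens = 15.

15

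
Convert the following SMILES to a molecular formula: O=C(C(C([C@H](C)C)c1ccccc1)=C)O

Heavy atoms from the SMILES: 13 C, 2 O.
Implicit hydrogens by atom environment:
  5 × C (aromatic): 1 H each → 5
  2 × C: 3 H each → 6
  2 × C: 1 H each → 2
  2 × C: no H
  1 × C: 2 H
  1 × C (aromatic): no H
  1 × O: 1 H
  1 × O: no H
  Total hydrogens = 16.
Molecular formula: C13H16O2

C13H16O2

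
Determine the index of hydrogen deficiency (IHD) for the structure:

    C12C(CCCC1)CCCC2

2

Molecular formula from the SMILES: C10H18.
DoU = (2C + 2 + N − H − X)/2 = (2·10 + 2 + 0 − 18 − 0)/2 = 4/2 = 2.
(Structurally: 2 ring(s) + 0 π bond(s) = 2.)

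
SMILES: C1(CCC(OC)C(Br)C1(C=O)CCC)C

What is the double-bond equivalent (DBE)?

Molecular formula from the SMILES: C12H21BrO2.
DoU = (2C + 2 + N − H − X)/2 = (2·12 + 2 + 0 − 21 − 1)/2 = 4/2 = 2.
(Structurally: 1 ring(s) + 1 π bond(s) = 2.)

2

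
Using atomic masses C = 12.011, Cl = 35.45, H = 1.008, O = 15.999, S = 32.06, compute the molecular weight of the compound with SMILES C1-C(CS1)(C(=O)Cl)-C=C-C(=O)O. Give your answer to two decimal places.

206.64

Molecular formula: C7H7ClO3S.
M = 7×12.011 + 1×35.45 + 7×1.008 + 3×15.999 + 1×32.06 = 206.64 g/mol.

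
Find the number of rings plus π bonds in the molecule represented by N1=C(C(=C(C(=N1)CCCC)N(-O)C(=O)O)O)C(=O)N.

6

Molecular formula from the SMILES: C10H14N4O5.
DoU = (2C + 2 + N − H − X)/2 = (2·10 + 2 + 4 − 14 − 0)/2 = 12/2 = 6.
(Structurally: 1 ring(s) + 5 π bond(s) = 6.)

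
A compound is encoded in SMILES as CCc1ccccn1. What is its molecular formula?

Heavy atoms from the SMILES: 7 C, 1 N.
Implicit hydrogens by atom environment:
  4 × C (aromatic): 1 H each → 4
  1 × C: 3 H
  1 × C: 2 H
  1 × C (aromatic): no H
  1 × N (aromatic): no H
  Total hydrogens = 9.
Molecular formula: C7H9N

C7H9N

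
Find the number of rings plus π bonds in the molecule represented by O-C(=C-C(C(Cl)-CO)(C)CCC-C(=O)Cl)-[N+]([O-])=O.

3

Molecular formula from the SMILES: C10H15Cl2NO5.
DoU = (2C + 2 + N − H − X)/2 = (2·10 + 2 + 1 − 15 − 2)/2 = 6/2 = 3.
(Structurally: 0 ring(s) + 3 π bond(s) = 3.)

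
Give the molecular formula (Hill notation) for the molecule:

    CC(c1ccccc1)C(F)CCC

Heavy atoms from the SMILES: 12 C, 1 F.
Implicit hydrogens by atom environment:
  5 × C (aromatic): 1 H each → 5
  2 × C: 3 H each → 6
  2 × C: 2 H each → 4
  2 × C: 1 H each → 2
  1 × C (aromatic): no H
  1 × F: no H
  Total hydrogens = 17.
Molecular formula: C12H17F

C12H17F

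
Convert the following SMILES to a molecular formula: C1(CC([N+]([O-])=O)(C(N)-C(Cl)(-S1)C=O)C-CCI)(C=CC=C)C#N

C14H17ClIN3O3S

Heavy atoms from the SMILES: 14 C, 1 Cl, 1 I, 3 N, 3 O, 1 S.
Implicit hydrogens by atom environment:
  5 × C: 2 H each → 10
  5 × C: 1 H each → 5
  4 × C: no H
  2 × O: no H
  1 × Cl: no H
  1 × I: no H
  1 × N: 2 H
  1 × N (charge +1): no H
  1 × N: no H
  1 × O (charge -1): no H
  1 × S: no H
  Total hydrogens = 17.
Molecular formula: C14H17ClIN3O3S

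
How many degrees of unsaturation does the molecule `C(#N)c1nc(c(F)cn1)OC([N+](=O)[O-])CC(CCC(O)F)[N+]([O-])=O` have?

Molecular formula from the SMILES: C11H11F2N5O6.
DoU = (2C + 2 + N − H − X)/2 = (2·11 + 2 + 5 − 11 − 2)/2 = 16/2 = 8.
(Structurally: 1 ring(s) + 7 π bond(s) = 8.)

8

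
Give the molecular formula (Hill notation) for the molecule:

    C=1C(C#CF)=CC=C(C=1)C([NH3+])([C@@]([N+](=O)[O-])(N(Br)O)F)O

Heavy atoms from the SMILES: 1 Br, 10 C, 2 F, 3 N, 4 O.
Implicit hydrogens by atom environment:
  4 × C (aromatic): 1 H each → 4
  4 × C: no H
  2 × C (aromatic): no H
  2 × F: no H
  2 × O: 1 H each → 2
  1 × Br: no H
  1 × N (charge +1): 3 H
  1 × N: no H
  1 × N (charge +1): no H
  1 × O: no H
  1 × O (charge -1): no H
  Total hydrogens = 9.
Net charge +1.
Molecular formula: C10H9BrF2N3O4+

C10H9BrF2N3O4+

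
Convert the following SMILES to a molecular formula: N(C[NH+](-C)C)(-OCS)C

Heavy atoms from the SMILES: 5 C, 2 N, 1 O, 1 S.
Implicit hydrogens by atom environment:
  3 × C: 3 H each → 9
  2 × C: 2 H each → 4
  1 × N (charge +1): 1 H
  1 × N: no H
  1 × O: no H
  1 × S: 1 H
  Total hydrogens = 15.
Net charge +1.
Molecular formula: C5H15N2OS+

C5H15N2OS+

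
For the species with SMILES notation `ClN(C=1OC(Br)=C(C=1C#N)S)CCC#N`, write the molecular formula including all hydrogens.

C8H5BrClN3OS

Heavy atoms from the SMILES: 1 Br, 8 C, 1 Cl, 3 N, 1 O, 1 S.
Implicit hydrogens by atom environment:
  4 × C (aromatic): no H
  3 × N: no H
  2 × C: 2 H each → 4
  2 × C: no H
  1 × Br: no H
  1 × Cl: no H
  1 × O (aromatic): no H
  1 × S: 1 H
  Total hydrogens = 5.
Molecular formula: C8H5BrClN3OS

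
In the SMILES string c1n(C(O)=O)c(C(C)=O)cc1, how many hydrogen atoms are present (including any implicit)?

Hydrogens are implicit in SMILES; fill each atom to its normal valence:
  3 × C (aromatic): 1 H each → 3
  2 × C: no H
  2 × O: no H
  1 × C: 3 H
  1 × C (aromatic): no H
  1 × N (aromatic): no H
  1 × O: 1 H
  Total hydrogens = 7.

7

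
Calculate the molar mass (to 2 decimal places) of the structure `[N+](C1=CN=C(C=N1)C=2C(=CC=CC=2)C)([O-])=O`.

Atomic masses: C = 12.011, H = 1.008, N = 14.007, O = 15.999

215.21

Molecular formula: C11H9N3O2.
M = 11×12.011 + 9×1.008 + 3×14.007 + 2×15.999 = 215.21 g/mol.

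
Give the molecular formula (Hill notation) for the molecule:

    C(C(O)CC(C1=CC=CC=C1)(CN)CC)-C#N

Heavy atoms from the SMILES: 14 C, 2 N, 1 O.
Implicit hydrogens by atom environment:
  5 × C (aromatic): 1 H each → 5
  4 × C: 2 H each → 8
  2 × C: no H
  1 × C: 3 H
  1 × C: 1 H
  1 × C (aromatic): no H
  1 × N: 2 H
  1 × N: no H
  1 × O: 1 H
  Total hydrogens = 20.
Molecular formula: C14H20N2O

C14H20N2O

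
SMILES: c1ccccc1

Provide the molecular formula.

C6H6

Heavy atoms from the SMILES: 6 C.
Implicit hydrogens by atom environment:
  6 × C (aromatic): 1 H each → 6
  Total hydrogens = 6.
Molecular formula: C6H6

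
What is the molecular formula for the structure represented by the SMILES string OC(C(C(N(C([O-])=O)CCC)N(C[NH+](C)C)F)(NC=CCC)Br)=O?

C14H26BrFN4O4

Heavy atoms from the SMILES: 1 Br, 14 C, 1 F, 4 N, 4 O.
Implicit hydrogens by atom environment:
  4 × C: 3 H each → 12
  4 × C: 2 H each → 8
  3 × C: 1 H each → 3
  3 × C: no H
  2 × N: no H
  2 × O: no H
  1 × Br: no H
  1 × F: no H
  1 × N (charge +1): 1 H
  1 × N: 1 H
  1 × O: 1 H
  1 × O (charge -1): no H
  Total hydrogens = 26.
Molecular formula: C14H26BrFN4O4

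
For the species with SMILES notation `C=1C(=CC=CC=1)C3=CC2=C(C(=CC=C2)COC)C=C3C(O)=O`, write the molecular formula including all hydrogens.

Heavy atoms from the SMILES: 19 C, 3 O.
Implicit hydrogens by atom environment:
  10 × C (aromatic): 1 H each → 10
  6 × C (aromatic): no H
  2 × O: no H
  1 × C: 3 H
  1 × C: 2 H
  1 × C: no H
  1 × O: 1 H
  Total hydrogens = 16.
Molecular formula: C19H16O3

C19H16O3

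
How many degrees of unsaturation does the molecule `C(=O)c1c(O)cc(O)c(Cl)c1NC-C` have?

5

Molecular formula from the SMILES: C9H10ClNO3.
DoU = (2C + 2 + N − H − X)/2 = (2·9 + 2 + 1 − 10 − 1)/2 = 10/2 = 5.
(Structurally: 1 ring(s) + 4 π bond(s) = 5.)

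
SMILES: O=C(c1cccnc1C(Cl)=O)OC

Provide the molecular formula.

C8H6ClNO3

Heavy atoms from the SMILES: 8 C, 1 Cl, 1 N, 3 O.
Implicit hydrogens by atom environment:
  3 × C (aromatic): 1 H each → 3
  3 × O: no H
  2 × C (aromatic): no H
  2 × C: no H
  1 × C: 3 H
  1 × Cl: no H
  1 × N (aromatic): no H
  Total hydrogens = 6.
Molecular formula: C8H6ClNO3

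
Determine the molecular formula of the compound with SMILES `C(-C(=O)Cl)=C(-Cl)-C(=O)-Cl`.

Heavy atoms from the SMILES: 4 C, 3 Cl, 2 O.
Implicit hydrogens by atom environment:
  3 × C: no H
  3 × Cl: no H
  2 × O: no H
  1 × C: 1 H
  Total hydrogens = 1.
Molecular formula: C4HCl3O2

C4HCl3O2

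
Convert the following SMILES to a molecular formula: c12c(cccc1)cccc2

C10H8

Heavy atoms from the SMILES: 10 C.
Implicit hydrogens by atom environment:
  8 × C (aromatic): 1 H each → 8
  2 × C (aromatic): no H
  Total hydrogens = 8.
Molecular formula: C10H8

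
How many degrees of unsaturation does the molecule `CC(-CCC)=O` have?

1

Molecular formula from the SMILES: C5H10O.
DoU = (2C + 2 + N − H − X)/2 = (2·5 + 2 + 0 − 10 − 0)/2 = 2/2 = 1.
(Structurally: 0 ring(s) + 1 π bond(s) = 1.)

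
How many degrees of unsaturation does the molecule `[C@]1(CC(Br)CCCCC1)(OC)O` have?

Molecular formula from the SMILES: C9H17BrO2.
DoU = (2C + 2 + N − H − X)/2 = (2·9 + 2 + 0 − 17 − 1)/2 = 2/2 = 1.
(Structurally: 1 ring(s) + 0 π bond(s) = 1.)

1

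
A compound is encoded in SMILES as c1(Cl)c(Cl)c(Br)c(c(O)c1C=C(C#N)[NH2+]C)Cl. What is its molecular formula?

C10H7BrCl3N2O+

Heavy atoms from the SMILES: 1 Br, 10 C, 3 Cl, 2 N, 1 O.
Implicit hydrogens by atom environment:
  6 × C (aromatic): no H
  3 × Cl: no H
  2 × C: no H
  1 × Br: no H
  1 × C: 3 H
  1 × C: 1 H
  1 × N (charge +1): 2 H
  1 × N: no H
  1 × O: 1 H
  Total hydrogens = 7.
Net charge +1.
Molecular formula: C10H7BrCl3N2O+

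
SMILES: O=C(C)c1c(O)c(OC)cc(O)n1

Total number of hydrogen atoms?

Hydrogens are implicit in SMILES; fill each atom to its normal valence:
  4 × C (aromatic): no H
  2 × C: 3 H each → 6
  2 × O: 1 H each → 2
  2 × O: no H
  1 × C (aromatic): 1 H
  1 × C: no H
  1 × N (aromatic): no H
  Total hydrogens = 9.

9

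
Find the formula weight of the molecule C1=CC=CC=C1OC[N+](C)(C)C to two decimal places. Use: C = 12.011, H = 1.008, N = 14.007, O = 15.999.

166.24

Molecular formula: C10H16NO+.
M = 10×12.011 + 16×1.008 + 1×14.007 + 1×15.999 = 166.24 g/mol.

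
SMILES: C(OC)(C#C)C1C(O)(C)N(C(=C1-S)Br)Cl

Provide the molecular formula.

Heavy atoms from the SMILES: 1 Br, 9 C, 1 Cl, 1 N, 2 O, 1 S.
Implicit hydrogens by atom environment:
  4 × C: no H
  3 × C: 1 H each → 3
  2 × C: 3 H each → 6
  1 × Br: no H
  1 × Cl: no H
  1 × N: no H
  1 × O: 1 H
  1 × O: no H
  1 × S: 1 H
  Total hydrogens = 11.
Molecular formula: C9H11BrClNO2S

C9H11BrClNO2S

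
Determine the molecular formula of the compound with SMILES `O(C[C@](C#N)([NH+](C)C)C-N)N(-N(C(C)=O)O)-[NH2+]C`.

[C9H22N6O3]2+

Heavy atoms from the SMILES: 9 C, 6 N, 3 O.
Implicit hydrogens by atom environment:
  4 × C: 3 H each → 12
  3 × C: no H
  3 × N: no H
  2 × C: 2 H each → 4
  2 × O: no H
  1 × N (charge +1): 2 H
  1 × N: 2 H
  1 × N (charge +1): 1 H
  1 × O: 1 H
  Total hydrogens = 22.
Net charge +2.
Molecular formula: [C9H22N6O3]2+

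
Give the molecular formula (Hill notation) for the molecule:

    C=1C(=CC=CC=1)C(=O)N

C7H7NO

Heavy atoms from the SMILES: 7 C, 1 N, 1 O.
Implicit hydrogens by atom environment:
  5 × C (aromatic): 1 H each → 5
  1 × C (aromatic): no H
  1 × C: no H
  1 × N: 2 H
  1 × O: no H
  Total hydrogens = 7.
Molecular formula: C7H7NO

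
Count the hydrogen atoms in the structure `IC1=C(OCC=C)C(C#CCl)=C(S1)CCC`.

12

Hydrogens are implicit in SMILES; fill each atom to its normal valence:
  4 × C: 2 H each → 8
  4 × C (aromatic): no H
  2 × C: no H
  1 × C: 3 H
  1 × C: 1 H
  1 × Cl: no H
  1 × I: no H
  1 × O: no H
  1 × S (aromatic): no H
  Total hydrogens = 12.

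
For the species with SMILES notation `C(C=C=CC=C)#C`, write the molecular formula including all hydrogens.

Heavy atoms from the SMILES: 7 C.
Implicit hydrogens by atom environment:
  4 × C: 1 H each → 4
  2 × C: no H
  1 × C: 2 H
  Total hydrogens = 6.
Molecular formula: C7H6

C7H6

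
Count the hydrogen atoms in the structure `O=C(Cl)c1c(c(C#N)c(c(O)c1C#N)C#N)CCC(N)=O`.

Hydrogens are implicit in SMILES; fill each atom to its normal valence:
  6 × C (aromatic): no H
  5 × C: no H
  3 × N: no H
  2 × C: 2 H each → 4
  2 × O: no H
  1 × Cl: no H
  1 × N: 2 H
  1 × O: 1 H
  Total hydrogens = 7.

7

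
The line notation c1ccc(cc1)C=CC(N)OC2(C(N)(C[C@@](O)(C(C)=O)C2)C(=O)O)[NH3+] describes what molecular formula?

C17H24N3O5+

Heavy atoms from the SMILES: 17 C, 3 N, 5 O.
Implicit hydrogens by atom environment:
  5 × C (aromatic): 1 H each → 5
  5 × C: no H
  3 × C: 1 H each → 3
  3 × O: no H
  2 × C: 2 H each → 4
  2 × N: 2 H each → 4
  2 × O: 1 H each → 2
  1 × C: 3 H
  1 × C (aromatic): no H
  1 × N (charge +1): 3 H
  Total hydrogens = 24.
Net charge +1.
Molecular formula: C17H24N3O5+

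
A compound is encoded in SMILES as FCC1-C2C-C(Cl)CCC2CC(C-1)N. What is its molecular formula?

C11H19ClFN

Heavy atoms from the SMILES: 11 C, 1 Cl, 1 F, 1 N.
Implicit hydrogens by atom environment:
  6 × C: 2 H each → 12
  5 × C: 1 H each → 5
  1 × Cl: no H
  1 × F: no H
  1 × N: 2 H
  Total hydrogens = 19.
Molecular formula: C11H19ClFN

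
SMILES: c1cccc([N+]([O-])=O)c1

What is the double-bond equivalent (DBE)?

5

Molecular formula from the SMILES: C6H5NO2.
DoU = (2C + 2 + N − H − X)/2 = (2·6 + 2 + 1 − 5 − 0)/2 = 10/2 = 5.
(Structurally: 1 ring(s) + 4 π bond(s) = 5.)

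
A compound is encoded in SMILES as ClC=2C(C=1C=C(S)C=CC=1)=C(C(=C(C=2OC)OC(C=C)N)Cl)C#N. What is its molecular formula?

C17H14Cl2N2O2S

Heavy atoms from the SMILES: 17 C, 2 Cl, 2 N, 2 O, 1 S.
Implicit hydrogens by atom environment:
  8 × C (aromatic): no H
  4 × C (aromatic): 1 H each → 4
  2 × C: 1 H each → 2
  2 × Cl: no H
  2 × O: no H
  1 × C: 3 H
  1 × C: 2 H
  1 × C: no H
  1 × N: 2 H
  1 × N: no H
  1 × S: 1 H
  Total hydrogens = 14.
Molecular formula: C17H14Cl2N2O2S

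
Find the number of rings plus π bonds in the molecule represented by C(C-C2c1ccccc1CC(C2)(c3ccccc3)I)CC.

Molecular formula from the SMILES: C20H23I.
DoU = (2C + 2 + N − H − X)/2 = (2·20 + 2 + 0 − 23 − 1)/2 = 18/2 = 9.
(Structurally: 3 ring(s) + 6 π bond(s) = 9.)

9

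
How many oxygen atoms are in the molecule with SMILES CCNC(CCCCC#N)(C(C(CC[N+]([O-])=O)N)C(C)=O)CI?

The symbol for oxygen appears 3 times in the SMILES.

3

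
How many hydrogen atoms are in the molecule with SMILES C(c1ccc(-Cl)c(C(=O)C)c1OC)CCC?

Hydrogens are implicit in SMILES; fill each atom to its normal valence:
  4 × C (aromatic): no H
  3 × C: 3 H each → 9
  3 × C: 2 H each → 6
  2 × C (aromatic): 1 H each → 2
  2 × O: no H
  1 × C: no H
  1 × Cl: no H
  Total hydrogens = 17.

17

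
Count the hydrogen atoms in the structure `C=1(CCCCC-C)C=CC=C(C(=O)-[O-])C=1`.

Hydrogens are implicit in SMILES; fill each atom to its normal valence:
  5 × C: 2 H each → 10
  4 × C (aromatic): 1 H each → 4
  2 × C (aromatic): no H
  1 × C: 3 H
  1 × C: no H
  1 × O: no H
  1 × O (charge -1): no H
  Total hydrogens = 17.

17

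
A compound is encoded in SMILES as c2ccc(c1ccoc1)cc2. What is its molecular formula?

Heavy atoms from the SMILES: 10 C, 1 O.
Implicit hydrogens by atom environment:
  8 × C (aromatic): 1 H each → 8
  2 × C (aromatic): no H
  1 × O (aromatic): no H
  Total hydrogens = 8.
Molecular formula: C10H8O

C10H8O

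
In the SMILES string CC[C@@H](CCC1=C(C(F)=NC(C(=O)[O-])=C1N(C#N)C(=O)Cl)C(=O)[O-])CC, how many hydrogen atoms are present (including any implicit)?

Hydrogens are implicit in SMILES; fill each atom to its normal valence:
  5 × C (aromatic): no H
  4 × C: 2 H each → 8
  4 × C: no H
  3 × O: no H
  2 × C: 3 H each → 6
  2 × N: no H
  2 × O (charge -1): no H
  1 × C: 1 H
  1 × Cl: no H
  1 × F: no H
  1 × N (aromatic): no H
  Total hydrogens = 15.

15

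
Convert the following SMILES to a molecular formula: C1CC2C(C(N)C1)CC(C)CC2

Heavy atoms from the SMILES: 11 C, 1 N.
Implicit hydrogens by atom environment:
  6 × C: 2 H each → 12
  4 × C: 1 H each → 4
  1 × C: 3 H
  1 × N: 2 H
  Total hydrogens = 21.
Molecular formula: C11H21N

C11H21N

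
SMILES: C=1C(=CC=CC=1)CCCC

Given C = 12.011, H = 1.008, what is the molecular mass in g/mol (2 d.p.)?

Molecular formula: C10H14.
M = 10×12.011 + 14×1.008 = 134.22 g/mol.

134.22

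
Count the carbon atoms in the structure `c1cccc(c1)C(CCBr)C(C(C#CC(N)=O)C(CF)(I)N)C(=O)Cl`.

17

The symbol for carbon appears 17 times in the SMILES. Lowercase c denotes aromatic carbon and counts toward C.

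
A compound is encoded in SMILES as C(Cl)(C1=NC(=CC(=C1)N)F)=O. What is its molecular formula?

C6H4ClFN2O

Heavy atoms from the SMILES: 6 C, 1 Cl, 1 F, 2 N, 1 O.
Implicit hydrogens by atom environment:
  3 × C (aromatic): no H
  2 × C (aromatic): 1 H each → 2
  1 × C: no H
  1 × Cl: no H
  1 × F: no H
  1 × N: 2 H
  1 × N (aromatic): no H
  1 × O: no H
  Total hydrogens = 4.
Molecular formula: C6H4ClFN2O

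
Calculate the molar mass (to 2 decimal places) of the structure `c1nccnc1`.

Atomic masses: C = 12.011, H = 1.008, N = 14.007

80.09

Molecular formula: C4H4N2.
M = 4×12.011 + 4×1.008 + 2×14.007 = 80.09 g/mol.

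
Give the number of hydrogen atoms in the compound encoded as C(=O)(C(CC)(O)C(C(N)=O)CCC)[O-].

16

Hydrogens are implicit in SMILES; fill each atom to its normal valence:
  3 × C: 2 H each → 6
  3 × C: no H
  2 × C: 3 H each → 6
  2 × O: no H
  1 × C: 1 H
  1 × N: 2 H
  1 × O: 1 H
  1 × O (charge -1): no H
  Total hydrogens = 16.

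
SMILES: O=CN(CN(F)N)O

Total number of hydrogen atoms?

Hydrogens are implicit in SMILES; fill each atom to its normal valence:
  2 × N: no H
  1 × C: 2 H
  1 × C: 1 H
  1 × F: no H
  1 × N: 2 H
  1 × O: 1 H
  1 × O: no H
  Total hydrogens = 6.

6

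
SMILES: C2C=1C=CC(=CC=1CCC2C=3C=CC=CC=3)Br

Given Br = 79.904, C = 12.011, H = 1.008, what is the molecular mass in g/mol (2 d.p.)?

Molecular formula: C16H15Br.
M = 1×79.904 + 16×12.011 + 15×1.008 = 287.20 g/mol.

287.20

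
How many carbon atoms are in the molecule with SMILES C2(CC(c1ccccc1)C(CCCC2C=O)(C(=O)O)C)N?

17

The symbol for carbon appears 17 times in the SMILES. Lowercase c denotes aromatic carbon and counts toward C.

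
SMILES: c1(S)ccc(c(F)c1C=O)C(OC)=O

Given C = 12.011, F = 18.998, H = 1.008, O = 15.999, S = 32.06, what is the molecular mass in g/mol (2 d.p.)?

Molecular formula: C9H7FO3S.
M = 9×12.011 + 1×18.998 + 7×1.008 + 3×15.999 + 1×32.06 = 214.21 g/mol.

214.21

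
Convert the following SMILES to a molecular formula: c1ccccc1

Heavy atoms from the SMILES: 6 C.
Implicit hydrogens by atom environment:
  6 × C (aromatic): 1 H each → 6
  Total hydrogens = 6.
Molecular formula: C6H6

C6H6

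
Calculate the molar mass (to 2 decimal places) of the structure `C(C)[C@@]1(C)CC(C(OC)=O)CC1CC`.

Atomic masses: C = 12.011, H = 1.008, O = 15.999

Molecular formula: C12H22O2.
M = 12×12.011 + 22×1.008 + 2×15.999 = 198.31 g/mol.

198.31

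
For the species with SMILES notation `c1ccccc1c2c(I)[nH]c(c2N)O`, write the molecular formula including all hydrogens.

C10H9IN2O

Heavy atoms from the SMILES: 10 C, 1 I, 2 N, 1 O.
Implicit hydrogens by atom environment:
  5 × C (aromatic): 1 H each → 5
  5 × C (aromatic): no H
  1 × I: no H
  1 × N: 2 H
  1 × N (aromatic): 1 H
  1 × O: 1 H
  Total hydrogens = 9.
Molecular formula: C10H9IN2O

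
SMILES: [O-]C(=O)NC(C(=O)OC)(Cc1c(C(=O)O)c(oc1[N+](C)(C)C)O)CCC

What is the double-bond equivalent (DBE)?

Molecular formula from the SMILES: C16H24N2O8.
DoU = (2C + 2 + N − H − X)/2 = (2·16 + 2 + 2 − 24 − 0)/2 = 12/2 = 6.
(Structurally: 1 ring(s) + 5 π bond(s) = 6.)

6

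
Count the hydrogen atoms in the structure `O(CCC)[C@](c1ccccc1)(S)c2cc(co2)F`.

15

Hydrogens are implicit in SMILES; fill each atom to its normal valence:
  7 × C (aromatic): 1 H each → 7
  3 × C (aromatic): no H
  2 × C: 2 H each → 4
  1 × C: 3 H
  1 × C: no H
  1 × F: no H
  1 × O (aromatic): no H
  1 × O: no H
  1 × S: 1 H
  Total hydrogens = 15.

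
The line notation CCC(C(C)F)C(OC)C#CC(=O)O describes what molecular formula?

C10H15FO3

Heavy atoms from the SMILES: 10 C, 1 F, 3 O.
Implicit hydrogens by atom environment:
  3 × C: 3 H each → 9
  3 × C: 1 H each → 3
  3 × C: no H
  2 × O: no H
  1 × C: 2 H
  1 × F: no H
  1 × O: 1 H
  Total hydrogens = 15.
Molecular formula: C10H15FO3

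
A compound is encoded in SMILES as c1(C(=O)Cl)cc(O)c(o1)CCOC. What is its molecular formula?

Heavy atoms from the SMILES: 8 C, 1 Cl, 4 O.
Implicit hydrogens by atom environment:
  3 × C (aromatic): no H
  2 × C: 2 H each → 4
  2 × O: no H
  1 × C: 3 H
  1 × C (aromatic): 1 H
  1 × C: no H
  1 × Cl: no H
  1 × O: 1 H
  1 × O (aromatic): no H
  Total hydrogens = 9.
Molecular formula: C8H9ClO4

C8H9ClO4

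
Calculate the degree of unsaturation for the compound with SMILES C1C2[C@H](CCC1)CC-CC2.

Molecular formula from the SMILES: C10H18.
DoU = (2C + 2 + N − H − X)/2 = (2·10 + 2 + 0 − 18 − 0)/2 = 4/2 = 2.
(Structurally: 2 ring(s) + 0 π bond(s) = 2.)

2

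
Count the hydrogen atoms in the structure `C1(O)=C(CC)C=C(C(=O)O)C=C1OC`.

Hydrogens are implicit in SMILES; fill each atom to its normal valence:
  4 × C (aromatic): no H
  2 × C: 3 H each → 6
  2 × C (aromatic): 1 H each → 2
  2 × O: 1 H each → 2
  2 × O: no H
  1 × C: 2 H
  1 × C: no H
  Total hydrogens = 12.

12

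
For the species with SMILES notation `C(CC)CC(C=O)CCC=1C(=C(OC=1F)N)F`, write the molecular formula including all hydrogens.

C12H17F2NO2

Heavy atoms from the SMILES: 12 C, 2 F, 1 N, 2 O.
Implicit hydrogens by atom environment:
  5 × C: 2 H each → 10
  4 × C (aromatic): no H
  2 × C: 1 H each → 2
  2 × F: no H
  1 × C: 3 H
  1 × N: 2 H
  1 × O (aromatic): no H
  1 × O: no H
  Total hydrogens = 17.
Molecular formula: C12H17F2NO2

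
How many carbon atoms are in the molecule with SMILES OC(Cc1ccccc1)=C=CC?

11

The symbol for carbon appears 11 times in the SMILES. Lowercase c denotes aromatic carbon and counts toward C.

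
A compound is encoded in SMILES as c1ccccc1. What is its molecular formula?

C6H6

Heavy atoms from the SMILES: 6 C.
Implicit hydrogens by atom environment:
  6 × C (aromatic): 1 H each → 6
  Total hydrogens = 6.
Molecular formula: C6H6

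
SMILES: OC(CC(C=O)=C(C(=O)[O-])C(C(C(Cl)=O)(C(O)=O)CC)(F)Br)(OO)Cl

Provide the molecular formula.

C12H11BrCl2FO9-

Heavy atoms from the SMILES: 1 Br, 12 C, 2 Cl, 1 F, 9 O.
Implicit hydrogens by atom environment:
  8 × C: no H
  5 × O: no H
  3 × O: 1 H each → 3
  2 × C: 2 H each → 4
  2 × Cl: no H
  1 × Br: no H
  1 × C: 3 H
  1 × C: 1 H
  1 × F: no H
  1 × O (charge -1): no H
  Total hydrogens = 11.
Net charge -1.
Molecular formula: C12H11BrCl2FO9-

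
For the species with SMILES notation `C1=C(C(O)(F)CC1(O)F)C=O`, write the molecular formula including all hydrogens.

Heavy atoms from the SMILES: 6 C, 2 F, 3 O.
Implicit hydrogens by atom environment:
  3 × C: no H
  2 × C: 1 H each → 2
  2 × F: no H
  2 × O: 1 H each → 2
  1 × C: 2 H
  1 × O: no H
  Total hydrogens = 6.
Molecular formula: C6H6F2O3

C6H6F2O3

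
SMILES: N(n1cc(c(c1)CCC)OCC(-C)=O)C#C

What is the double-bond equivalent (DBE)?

Molecular formula from the SMILES: C12H16N2O2.
DoU = (2C + 2 + N − H − X)/2 = (2·12 + 2 + 2 − 16 − 0)/2 = 12/2 = 6.
(Structurally: 1 ring(s) + 5 π bond(s) = 6.)

6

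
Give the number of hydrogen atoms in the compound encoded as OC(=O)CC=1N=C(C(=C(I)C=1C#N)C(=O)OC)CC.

11

Hydrogens are implicit in SMILES; fill each atom to its normal valence:
  5 × C (aromatic): no H
  3 × C: no H
  3 × O: no H
  2 × C: 3 H each → 6
  2 × C: 2 H each → 4
  1 × I: no H
  1 × N (aromatic): no H
  1 × N: no H
  1 × O: 1 H
  Total hydrogens = 11.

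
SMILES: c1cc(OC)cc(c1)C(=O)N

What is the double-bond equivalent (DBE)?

Molecular formula from the SMILES: C8H9NO2.
DoU = (2C + 2 + N − H − X)/2 = (2·8 + 2 + 1 − 9 − 0)/2 = 10/2 = 5.
(Structurally: 1 ring(s) + 4 π bond(s) = 5.)

5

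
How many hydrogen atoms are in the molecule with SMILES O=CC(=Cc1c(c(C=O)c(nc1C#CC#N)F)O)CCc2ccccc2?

13

Hydrogens are implicit in SMILES; fill each atom to its normal valence:
  6 × C (aromatic): no H
  5 × C (aromatic): 1 H each → 5
  4 × C: no H
  3 × C: 1 H each → 3
  2 × C: 2 H each → 4
  2 × O: no H
  1 × F: no H
  1 × N (aromatic): no H
  1 × N: no H
  1 × O: 1 H
  Total hydrogens = 13.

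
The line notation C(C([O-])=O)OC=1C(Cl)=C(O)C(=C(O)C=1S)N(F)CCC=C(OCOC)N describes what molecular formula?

C14H17ClFN2O7S-

Heavy atoms from the SMILES: 14 C, 1 Cl, 1 F, 2 N, 7 O, 1 S.
Implicit hydrogens by atom environment:
  6 × C (aromatic): no H
  4 × C: 2 H each → 8
  4 × O: no H
  2 × C: no H
  2 × O: 1 H each → 2
  1 × C: 3 H
  1 × C: 1 H
  1 × Cl: no H
  1 × F: no H
  1 × N: 2 H
  1 × N: no H
  1 × O (charge -1): no H
  1 × S: 1 H
  Total hydrogens = 17.
Net charge -1.
Molecular formula: C14H17ClFN2O7S-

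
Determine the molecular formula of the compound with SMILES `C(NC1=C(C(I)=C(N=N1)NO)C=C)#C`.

Heavy atoms from the SMILES: 8 C, 1 I, 4 N, 1 O.
Implicit hydrogens by atom environment:
  4 × C (aromatic): no H
  2 × C: 1 H each → 2
  2 × N: 1 H each → 2
  2 × N (aromatic): no H
  1 × C: 2 H
  1 × C: no H
  1 × I: no H
  1 × O: 1 H
  Total hydrogens = 7.
Molecular formula: C8H7IN4O

C8H7IN4O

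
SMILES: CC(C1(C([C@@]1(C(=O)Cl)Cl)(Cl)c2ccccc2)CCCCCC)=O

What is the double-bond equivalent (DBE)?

7

Molecular formula from the SMILES: C18H21Cl3O2.
DoU = (2C + 2 + N − H − X)/2 = (2·18 + 2 + 0 − 21 − 3)/2 = 14/2 = 7.
(Structurally: 2 ring(s) + 5 π bond(s) = 7.)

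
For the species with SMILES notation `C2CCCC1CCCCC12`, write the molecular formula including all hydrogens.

Heavy atoms from the SMILES: 10 C.
Implicit hydrogens by atom environment:
  8 × C: 2 H each → 16
  2 × C: 1 H each → 2
  Total hydrogens = 18.
Molecular formula: C10H18

C10H18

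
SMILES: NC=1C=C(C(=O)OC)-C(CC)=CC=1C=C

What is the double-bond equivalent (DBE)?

6

Molecular formula from the SMILES: C12H15NO2.
DoU = (2C + 2 + N − H − X)/2 = (2·12 + 2 + 1 − 15 − 0)/2 = 12/2 = 6.
(Structurally: 1 ring(s) + 5 π bond(s) = 6.)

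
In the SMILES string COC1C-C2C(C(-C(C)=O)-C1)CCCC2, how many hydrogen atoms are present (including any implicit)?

22

Hydrogens are implicit in SMILES; fill each atom to its normal valence:
  6 × C: 2 H each → 12
  4 × C: 1 H each → 4
  2 × C: 3 H each → 6
  2 × O: no H
  1 × C: no H
  Total hydrogens = 22.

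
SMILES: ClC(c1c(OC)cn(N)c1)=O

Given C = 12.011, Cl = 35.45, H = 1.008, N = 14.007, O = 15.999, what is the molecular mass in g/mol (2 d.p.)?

174.58

Molecular formula: C6H7ClN2O2.
M = 6×12.011 + 1×35.45 + 7×1.008 + 2×14.007 + 2×15.999 = 174.58 g/mol.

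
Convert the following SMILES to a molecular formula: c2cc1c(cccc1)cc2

Heavy atoms from the SMILES: 10 C.
Implicit hydrogens by atom environment:
  8 × C (aromatic): 1 H each → 8
  2 × C (aromatic): no H
  Total hydrogens = 8.
Molecular formula: C10H8

C10H8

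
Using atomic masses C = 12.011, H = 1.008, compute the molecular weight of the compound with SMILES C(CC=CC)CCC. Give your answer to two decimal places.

Molecular formula: C8H16.
M = 8×12.011 + 16×1.008 = 112.22 g/mol.

112.22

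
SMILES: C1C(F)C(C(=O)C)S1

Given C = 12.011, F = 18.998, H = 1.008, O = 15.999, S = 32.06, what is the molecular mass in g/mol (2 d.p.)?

Molecular formula: C5H7FOS.
M = 5×12.011 + 1×18.998 + 7×1.008 + 1×15.999 + 1×32.06 = 134.17 g/mol.

134.17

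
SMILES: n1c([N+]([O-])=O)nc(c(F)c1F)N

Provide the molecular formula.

C4H2F2N4O2

Heavy atoms from the SMILES: 4 C, 2 F, 4 N, 2 O.
Implicit hydrogens by atom environment:
  4 × C (aromatic): no H
  2 × F: no H
  2 × N (aromatic): no H
  1 × N: 2 H
  1 × N (charge +1): no H
  1 × O: no H
  1 × O (charge -1): no H
  Total hydrogens = 2.
Molecular formula: C4H2F2N4O2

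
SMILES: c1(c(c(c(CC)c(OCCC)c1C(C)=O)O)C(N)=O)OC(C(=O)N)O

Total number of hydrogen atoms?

Hydrogens are implicit in SMILES; fill each atom to its normal valence:
  6 × C (aromatic): no H
  5 × O: no H
  3 × C: 3 H each → 9
  3 × C: 2 H each → 6
  3 × C: no H
  2 × N: 2 H each → 4
  2 × O: 1 H each → 2
  1 × C: 1 H
  Total hydrogens = 22.

22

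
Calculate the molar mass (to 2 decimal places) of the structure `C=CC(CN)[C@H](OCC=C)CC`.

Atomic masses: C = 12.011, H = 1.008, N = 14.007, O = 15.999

Molecular formula: C10H19NO.
M = 10×12.011 + 19×1.008 + 1×14.007 + 1×15.999 = 169.27 g/mol.

169.27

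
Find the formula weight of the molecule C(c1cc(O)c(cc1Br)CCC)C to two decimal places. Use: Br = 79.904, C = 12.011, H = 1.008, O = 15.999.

243.14

Molecular formula: C11H15BrO.
M = 1×79.904 + 11×12.011 + 15×1.008 + 1×15.999 = 243.14 g/mol.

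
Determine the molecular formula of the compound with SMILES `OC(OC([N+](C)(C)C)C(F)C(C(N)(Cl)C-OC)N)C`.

C11H26ClFN3O3+

Heavy atoms from the SMILES: 11 C, 1 Cl, 1 F, 3 N, 3 O.
Implicit hydrogens by atom environment:
  5 × C: 3 H each → 15
  4 × C: 1 H each → 4
  2 × N: 2 H each → 4
  2 × O: no H
  1 × C: 2 H
  1 × C: no H
  1 × Cl: no H
  1 × F: no H
  1 × N (charge +1): no H
  1 × O: 1 H
  Total hydrogens = 26.
Net charge +1.
Molecular formula: C11H26ClFN3O3+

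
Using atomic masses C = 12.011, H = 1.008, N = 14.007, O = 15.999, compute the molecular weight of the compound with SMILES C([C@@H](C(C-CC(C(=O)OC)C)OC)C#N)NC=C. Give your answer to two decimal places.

Molecular formula: C13H22N2O3.
M = 13×12.011 + 22×1.008 + 2×14.007 + 3×15.999 = 254.33 g/mol.

254.33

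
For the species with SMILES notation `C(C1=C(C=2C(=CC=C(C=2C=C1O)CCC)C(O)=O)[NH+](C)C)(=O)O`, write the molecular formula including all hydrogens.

C17H20NO5+

Heavy atoms from the SMILES: 17 C, 1 N, 5 O.
Implicit hydrogens by atom environment:
  7 × C (aromatic): no H
  3 × C: 3 H each → 9
  3 × C (aromatic): 1 H each → 3
  3 × O: 1 H each → 3
  2 × C: 2 H each → 4
  2 × C: no H
  2 × O: no H
  1 × N (charge +1): 1 H
  Total hydrogens = 20.
Net charge +1.
Molecular formula: C17H20NO5+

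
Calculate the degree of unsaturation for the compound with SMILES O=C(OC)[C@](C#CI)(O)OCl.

Molecular formula from the SMILES: C5H4ClIO4.
DoU = (2C + 2 + N − H − X)/2 = (2·5 + 2 + 0 − 4 − 2)/2 = 6/2 = 3.
(Structurally: 0 ring(s) + 3 π bond(s) = 3.)

3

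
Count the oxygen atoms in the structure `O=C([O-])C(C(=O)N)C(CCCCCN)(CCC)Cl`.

3

The symbol for oxygen appears 3 times in the SMILES.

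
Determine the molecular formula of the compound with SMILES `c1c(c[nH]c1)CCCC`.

Heavy atoms from the SMILES: 8 C, 1 N.
Implicit hydrogens by atom environment:
  3 × C: 2 H each → 6
  3 × C (aromatic): 1 H each → 3
  1 × C: 3 H
  1 × C (aromatic): no H
  1 × N (aromatic): 1 H
  Total hydrogens = 13.
Molecular formula: C8H13N

C8H13N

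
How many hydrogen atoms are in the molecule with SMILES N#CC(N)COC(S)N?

Hydrogens are implicit in SMILES; fill each atom to its normal valence:
  2 × C: 1 H each → 2
  2 × N: 2 H each → 4
  1 × C: 2 H
  1 × C: no H
  1 × N: no H
  1 × O: no H
  1 × S: 1 H
  Total hydrogens = 9.

9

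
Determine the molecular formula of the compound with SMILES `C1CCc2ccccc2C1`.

Heavy atoms from the SMILES: 10 C.
Implicit hydrogens by atom environment:
  4 × C: 2 H each → 8
  4 × C (aromatic): 1 H each → 4
  2 × C (aromatic): no H
  Total hydrogens = 12.
Molecular formula: C10H12

C10H12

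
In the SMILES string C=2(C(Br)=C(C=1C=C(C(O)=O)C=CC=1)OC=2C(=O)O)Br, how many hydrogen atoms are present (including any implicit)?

6

Hydrogens are implicit in SMILES; fill each atom to its normal valence:
  6 × C (aromatic): no H
  4 × C (aromatic): 1 H each → 4
  2 × Br: no H
  2 × C: no H
  2 × O: 1 H each → 2
  2 × O: no H
  1 × O (aromatic): no H
  Total hydrogens = 6.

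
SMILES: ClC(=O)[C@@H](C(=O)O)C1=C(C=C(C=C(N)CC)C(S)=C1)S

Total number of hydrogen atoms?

14

Hydrogens are implicit in SMILES; fill each atom to its normal valence:
  4 × C (aromatic): no H
  3 × C: no H
  2 × C (aromatic): 1 H each → 2
  2 × C: 1 H each → 2
  2 × O: no H
  2 × S: 1 H each → 2
  1 × C: 3 H
  1 × C: 2 H
  1 × Cl: no H
  1 × N: 2 H
  1 × O: 1 H
  Total hydrogens = 14.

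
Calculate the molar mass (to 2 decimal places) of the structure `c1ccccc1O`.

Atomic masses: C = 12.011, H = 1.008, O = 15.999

94.11

Molecular formula: C6H6O.
M = 6×12.011 + 6×1.008 + 1×15.999 = 94.11 g/mol.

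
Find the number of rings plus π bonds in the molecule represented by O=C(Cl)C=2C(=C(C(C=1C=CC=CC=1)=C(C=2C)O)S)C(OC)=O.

10

Molecular formula from the SMILES: C16H13ClO4S.
DoU = (2C + 2 + N − H − X)/2 = (2·16 + 2 + 0 − 13 − 1)/2 = 20/2 = 10.
(Structurally: 2 ring(s) + 8 π bond(s) = 10.)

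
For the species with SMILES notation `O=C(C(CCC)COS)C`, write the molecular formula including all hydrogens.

Heavy atoms from the SMILES: 7 C, 2 O, 1 S.
Implicit hydrogens by atom environment:
  3 × C: 2 H each → 6
  2 × C: 3 H each → 6
  2 × O: no H
  1 × C: 1 H
  1 × C: no H
  1 × S: 1 H
  Total hydrogens = 14.
Molecular formula: C7H14O2S

C7H14O2S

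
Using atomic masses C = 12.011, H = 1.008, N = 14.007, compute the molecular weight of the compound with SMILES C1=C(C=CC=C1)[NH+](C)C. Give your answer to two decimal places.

122.19

Molecular formula: C8H12N+.
M = 8×12.011 + 12×1.008 + 1×14.007 = 122.19 g/mol.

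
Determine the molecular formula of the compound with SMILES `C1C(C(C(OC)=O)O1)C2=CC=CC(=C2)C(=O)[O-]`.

Heavy atoms from the SMILES: 12 C, 5 O.
Implicit hydrogens by atom environment:
  4 × C (aromatic): 1 H each → 4
  4 × O: no H
  2 × C: 1 H each → 2
  2 × C (aromatic): no H
  2 × C: no H
  1 × C: 3 H
  1 × C: 2 H
  1 × O (charge -1): no H
  Total hydrogens = 11.
Net charge -1.
Molecular formula: C12H11O5-

C12H11O5-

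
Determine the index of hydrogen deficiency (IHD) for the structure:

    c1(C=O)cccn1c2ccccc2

Molecular formula from the SMILES: C11H9NO.
DoU = (2C + 2 + N − H − X)/2 = (2·11 + 2 + 1 − 9 − 0)/2 = 16/2 = 8.
(Structurally: 2 ring(s) + 6 π bond(s) = 8.)

8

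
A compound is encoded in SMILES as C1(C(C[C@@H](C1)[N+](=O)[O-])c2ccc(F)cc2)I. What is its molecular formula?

C11H11FINO2

Heavy atoms from the SMILES: 11 C, 1 F, 1 I, 1 N, 2 O.
Implicit hydrogens by atom environment:
  4 × C (aromatic): 1 H each → 4
  3 × C: 1 H each → 3
  2 × C: 2 H each → 4
  2 × C (aromatic): no H
  1 × F: no H
  1 × I: no H
  1 × N (charge +1): no H
  1 × O: no H
  1 × O (charge -1): no H
  Total hydrogens = 11.
Molecular formula: C11H11FINO2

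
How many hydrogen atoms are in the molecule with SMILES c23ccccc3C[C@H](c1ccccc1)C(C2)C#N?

15

Hydrogens are implicit in SMILES; fill each atom to its normal valence:
  9 × C (aromatic): 1 H each → 9
  3 × C (aromatic): no H
  2 × C: 2 H each → 4
  2 × C: 1 H each → 2
  1 × C: no H
  1 × N: no H
  Total hydrogens = 15.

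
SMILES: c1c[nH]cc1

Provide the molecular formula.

C4H5N

Heavy atoms from the SMILES: 4 C, 1 N.
Implicit hydrogens by atom environment:
  4 × C (aromatic): 1 H each → 4
  1 × N (aromatic): 1 H
  Total hydrogens = 5.
Molecular formula: C4H5N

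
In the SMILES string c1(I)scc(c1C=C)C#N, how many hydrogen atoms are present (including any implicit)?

4

Hydrogens are implicit in SMILES; fill each atom to its normal valence:
  3 × C (aromatic): no H
  1 × C: 2 H
  1 × C (aromatic): 1 H
  1 × C: 1 H
  1 × C: no H
  1 × I: no H
  1 × N: no H
  1 × S (aromatic): no H
  Total hydrogens = 4.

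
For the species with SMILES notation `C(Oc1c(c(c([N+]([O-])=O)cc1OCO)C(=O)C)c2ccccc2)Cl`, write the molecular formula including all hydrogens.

Heavy atoms from the SMILES: 16 C, 1 Cl, 1 N, 6 O.
Implicit hydrogens by atom environment:
  6 × C (aromatic): 1 H each → 6
  6 × C (aromatic): no H
  4 × O: no H
  2 × C: 2 H each → 4
  1 × C: 3 H
  1 × C: no H
  1 × Cl: no H
  1 × N (charge +1): no H
  1 × O: 1 H
  1 × O (charge -1): no H
  Total hydrogens = 14.
Molecular formula: C16H14ClNO6

C16H14ClNO6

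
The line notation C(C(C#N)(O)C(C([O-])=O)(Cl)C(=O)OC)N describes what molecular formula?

C7H8ClN2O5-

Heavy atoms from the SMILES: 7 C, 1 Cl, 2 N, 5 O.
Implicit hydrogens by atom environment:
  5 × C: no H
  3 × O: no H
  1 × C: 3 H
  1 × C: 2 H
  1 × Cl: no H
  1 × N: 2 H
  1 × N: no H
  1 × O: 1 H
  1 × O (charge -1): no H
  Total hydrogens = 8.
Net charge -1.
Molecular formula: C7H8ClN2O5-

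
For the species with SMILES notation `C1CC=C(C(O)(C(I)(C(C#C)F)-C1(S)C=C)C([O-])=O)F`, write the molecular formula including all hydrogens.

C13H12F2IO3S-

Heavy atoms from the SMILES: 13 C, 2 F, 1 I, 3 O, 1 S.
Implicit hydrogens by atom environment:
  6 × C: no H
  4 × C: 1 H each → 4
  3 × C: 2 H each → 6
  2 × F: no H
  1 × I: no H
  1 × O: 1 H
  1 × O: no H
  1 × O (charge -1): no H
  1 × S: 1 H
  Total hydrogens = 12.
Net charge -1.
Molecular formula: C13H12F2IO3S-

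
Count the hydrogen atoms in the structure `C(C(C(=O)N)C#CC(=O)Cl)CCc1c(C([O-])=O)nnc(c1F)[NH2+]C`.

14

Hydrogens are implicit in SMILES; fill each atom to its normal valence:
  5 × C: no H
  4 × C (aromatic): no H
  3 × C: 2 H each → 6
  3 × O: no H
  2 × N (aromatic): no H
  1 × C: 3 H
  1 × C: 1 H
  1 × Cl: no H
  1 × F: no H
  1 × N (charge +1): 2 H
  1 × N: 2 H
  1 × O (charge -1): no H
  Total hydrogens = 14.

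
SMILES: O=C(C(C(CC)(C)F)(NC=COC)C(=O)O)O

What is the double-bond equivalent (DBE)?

Molecular formula from the SMILES: C10H16FNO5.
DoU = (2C + 2 + N − H − X)/2 = (2·10 + 2 + 1 − 16 − 1)/2 = 6/2 = 3.
(Structurally: 0 ring(s) + 3 π bond(s) = 3.)

3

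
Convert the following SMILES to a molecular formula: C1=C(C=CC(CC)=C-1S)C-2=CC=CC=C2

C14H14S

Heavy atoms from the SMILES: 14 C, 1 S.
Implicit hydrogens by atom environment:
  8 × C (aromatic): 1 H each → 8
  4 × C (aromatic): no H
  1 × C: 3 H
  1 × C: 2 H
  1 × S: 1 H
  Total hydrogens = 14.
Molecular formula: C14H14S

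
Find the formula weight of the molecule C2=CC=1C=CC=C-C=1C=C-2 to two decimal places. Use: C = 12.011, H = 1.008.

Molecular formula: C10H8.
M = 10×12.011 + 8×1.008 = 128.17 g/mol.

128.17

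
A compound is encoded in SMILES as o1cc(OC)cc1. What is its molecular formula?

C5H6O2

Heavy atoms from the SMILES: 5 C, 2 O.
Implicit hydrogens by atom environment:
  3 × C (aromatic): 1 H each → 3
  1 × C: 3 H
  1 × C (aromatic): no H
  1 × O (aromatic): no H
  1 × O: no H
  Total hydrogens = 6.
Molecular formula: C5H6O2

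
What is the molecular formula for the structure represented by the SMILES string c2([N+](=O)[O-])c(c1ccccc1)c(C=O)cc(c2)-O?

Heavy atoms from the SMILES: 13 C, 1 N, 4 O.
Implicit hydrogens by atom environment:
  7 × C (aromatic): 1 H each → 7
  5 × C (aromatic): no H
  2 × O: no H
  1 × C: 1 H
  1 × N (charge +1): no H
  1 × O: 1 H
  1 × O (charge -1): no H
  Total hydrogens = 9.
Molecular formula: C13H9NO4

C13H9NO4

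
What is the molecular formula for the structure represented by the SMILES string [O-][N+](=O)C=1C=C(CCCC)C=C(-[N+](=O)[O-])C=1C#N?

Heavy atoms from the SMILES: 11 C, 3 N, 4 O.
Implicit hydrogens by atom environment:
  4 × C (aromatic): no H
  3 × C: 2 H each → 6
  2 × C (aromatic): 1 H each → 2
  2 × N (charge +1): no H
  2 × O: no H
  2 × O (charge -1): no H
  1 × C: 3 H
  1 × C: no H
  1 × N: no H
  Total hydrogens = 11.
Molecular formula: C11H11N3O4

C11H11N3O4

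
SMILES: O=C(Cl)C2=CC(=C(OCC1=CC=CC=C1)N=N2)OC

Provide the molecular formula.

C13H11ClN2O3

Heavy atoms from the SMILES: 13 C, 1 Cl, 2 N, 3 O.
Implicit hydrogens by atom environment:
  6 × C (aromatic): 1 H each → 6
  4 × C (aromatic): no H
  3 × O: no H
  2 × N (aromatic): no H
  1 × C: 3 H
  1 × C: 2 H
  1 × C: no H
  1 × Cl: no H
  Total hydrogens = 11.
Molecular formula: C13H11ClN2O3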